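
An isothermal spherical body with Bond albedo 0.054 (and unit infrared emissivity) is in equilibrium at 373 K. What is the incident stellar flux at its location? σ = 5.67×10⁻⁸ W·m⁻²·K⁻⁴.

(1−a)S·πr² = σ·4πr²·T⁴ ⇒ S = 4σT⁴/(1−a).
S = 4·5.67×10⁻⁸·1.936×10¹⁰/0.946.

S ≈ 4640 W/m²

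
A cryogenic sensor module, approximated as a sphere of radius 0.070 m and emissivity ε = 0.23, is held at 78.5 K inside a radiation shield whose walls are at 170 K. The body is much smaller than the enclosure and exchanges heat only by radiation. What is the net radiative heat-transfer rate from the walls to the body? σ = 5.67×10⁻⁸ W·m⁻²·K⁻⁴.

P_net ≈ 0.640 W

For a small grey body in a large enclosure: P_net = εσA(T_body⁴ − T_wall⁴).
A = 4πr² = 0.06158 m²; T_body⁴ − T_wall⁴ = 3.797×10⁷ − 8.352×10⁸ = -7.972×10⁸ K⁴.
|P_net| = 0.23·5.67×10⁻⁸·0.06158·7.972×10⁸.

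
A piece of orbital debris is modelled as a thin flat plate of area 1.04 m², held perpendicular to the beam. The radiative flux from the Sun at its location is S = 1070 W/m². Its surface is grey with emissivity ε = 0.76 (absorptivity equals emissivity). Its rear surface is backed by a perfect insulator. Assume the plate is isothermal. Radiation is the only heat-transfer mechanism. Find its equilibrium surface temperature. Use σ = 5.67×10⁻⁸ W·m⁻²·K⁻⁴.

T ≈ 371 K

At equilibrium, absorbed power = emitted power.
Absorbing cross-section = A = 1.040 m²; emitting surface = A = 1.040 m² (ratio 1).
εS·A_cross = εσ·A_surf·T⁴  ⇒  T⁴ = S/(1σ)   (ε cancels).
T⁴ = 1070/(1·5.67×10⁻⁸) = 1.887×10¹⁰ K⁴.
T = (1.887×10¹⁰)^(1/4).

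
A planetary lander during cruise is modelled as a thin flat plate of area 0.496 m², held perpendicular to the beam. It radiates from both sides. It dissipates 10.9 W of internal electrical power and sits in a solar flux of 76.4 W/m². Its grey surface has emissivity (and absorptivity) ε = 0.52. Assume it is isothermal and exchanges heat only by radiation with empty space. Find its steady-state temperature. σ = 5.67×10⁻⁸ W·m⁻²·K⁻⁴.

T ≈ 180 K

At steady state, absorbed solar power + internal power = radiated power.
Absorbed: α·S·A_cross = 0.52·76.4·0.4960 = 19.71 W (cross-section A).
Total input = 19.71 + 10.9 = 30.61 W.
Radiated: εσ·A_surf·T⁴ with A_surf = 2A = 0.9920 m².
T⁴ = 30.61/(0.52·5.67×10⁻⁸·0.9920) = 1.046×10⁹ K⁴.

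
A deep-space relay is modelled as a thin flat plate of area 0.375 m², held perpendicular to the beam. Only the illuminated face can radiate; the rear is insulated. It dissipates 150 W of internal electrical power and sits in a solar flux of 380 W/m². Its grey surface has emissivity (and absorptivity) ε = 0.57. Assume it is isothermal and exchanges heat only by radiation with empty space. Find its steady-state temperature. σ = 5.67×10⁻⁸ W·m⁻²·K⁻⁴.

T ≈ 372 K

At steady state, absorbed solar power + internal power = radiated power.
Absorbed: α·S·A_cross = 0.57·380·0.3750 = 81.22 W (cross-section A).
Total input = 81.22 + 150 = 231.2 W.
Radiated: εσ·A_surf·T⁴ with A_surf = A = 0.3750 m².
T⁴ = 231.2/(0.57·5.67×10⁻⁸·0.3750) = 1.908×10¹⁰ K⁴.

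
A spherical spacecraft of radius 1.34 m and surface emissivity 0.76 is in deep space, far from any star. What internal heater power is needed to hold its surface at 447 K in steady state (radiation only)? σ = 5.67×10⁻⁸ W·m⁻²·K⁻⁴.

P = εσ·4πr²·T⁴.
4πr² = 22.56 m²; T⁴ = 3.992×10¹⁰ K⁴.
P = 0.76·5.67×10⁻⁸·22.56·3.992×10¹⁰.

P ≈ 38800 W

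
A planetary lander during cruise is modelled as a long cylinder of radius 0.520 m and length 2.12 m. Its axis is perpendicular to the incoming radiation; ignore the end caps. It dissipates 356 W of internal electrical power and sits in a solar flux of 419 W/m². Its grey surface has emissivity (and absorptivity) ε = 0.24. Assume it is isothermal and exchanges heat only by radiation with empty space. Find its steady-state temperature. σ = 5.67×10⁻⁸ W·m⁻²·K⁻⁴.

At steady state, absorbed solar power + internal power = radiated power.
Absorbed: α·S·A_cross = 0.24·419·2.205 = 221.7 W (cross-section 2rL).
Total input = 221.7 + 356 = 577.7 W.
Radiated: εσ·A_surf·T⁴ with A_surf = 2πrL = 6.927 m².
T⁴ = 577.7/(0.24·5.67×10⁻⁸·6.927) = 6.129×10⁹ K⁴.

T ≈ 280 K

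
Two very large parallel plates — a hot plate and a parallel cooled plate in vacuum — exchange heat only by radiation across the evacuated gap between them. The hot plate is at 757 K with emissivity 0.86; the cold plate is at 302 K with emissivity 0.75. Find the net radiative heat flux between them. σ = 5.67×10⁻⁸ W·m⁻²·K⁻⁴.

q ≈ 12100 W/m²

For two infinite grey parallel plates, q = σ(T₁⁴ − T₂⁴)/(1/ε₁ + 1/ε₂ − 1).
T₁⁴ − T₂⁴ = 3.284×10¹¹ − 8.318×10⁹ = 3.201×10¹¹ K⁴.
1/ε₁ + 1/ε₂ − 1 = 1.163 + 1.333 − 1 = 1.496.
q = 5.67×10⁻⁸ × 3.201×10¹¹ / 1.496.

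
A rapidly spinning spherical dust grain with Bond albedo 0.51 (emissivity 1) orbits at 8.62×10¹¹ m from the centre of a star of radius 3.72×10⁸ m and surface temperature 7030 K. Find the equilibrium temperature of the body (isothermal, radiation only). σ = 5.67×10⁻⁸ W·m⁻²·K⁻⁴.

T ≈ 86.4 K

The star's surface emits σT_*⁴; at distance d the flux is S = σT_*⁴(R_*/d)².
S = 5.67×10⁻⁸·(7030)⁴·(3.72×10⁸/8.62×10¹¹)² = 25.79 W/m².
For an isothermal sphere T⁴ = (1−a)S/(4σ) = 5.572×10⁷ K⁴.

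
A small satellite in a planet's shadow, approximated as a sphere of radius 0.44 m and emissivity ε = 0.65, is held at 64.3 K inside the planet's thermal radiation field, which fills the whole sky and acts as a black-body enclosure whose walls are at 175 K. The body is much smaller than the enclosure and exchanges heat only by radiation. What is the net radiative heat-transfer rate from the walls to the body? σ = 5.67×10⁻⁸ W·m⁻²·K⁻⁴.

P_net ≈ 82.6 W

For a small grey body in a large enclosure: P_net = εσA(T_body⁴ − T_wall⁴).
A = 4πr² = 2.433 m²; T_body⁴ − T_wall⁴ = 1.709×10⁷ − 9.379×10⁸ = -9.208×10⁸ K⁴.
|P_net| = 0.65·5.67×10⁻⁸·2.433·9.208×10⁸.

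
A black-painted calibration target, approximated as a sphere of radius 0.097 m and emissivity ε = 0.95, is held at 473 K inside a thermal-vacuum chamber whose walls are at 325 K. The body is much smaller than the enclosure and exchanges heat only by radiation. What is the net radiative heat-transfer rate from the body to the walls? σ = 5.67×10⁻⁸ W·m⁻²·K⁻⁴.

P_net ≈ 248 W

For a small grey body in a large enclosure: P_net = εσA(T_body⁴ − T_wall⁴).
A = 4πr² = 0.1182 m²; T_body⁴ − T_wall⁴ = 5.005×10¹⁰ − 1.116×10¹⁰ = 3.890×10¹⁰ K⁴.
|P_net| = 0.95·5.67×10⁻⁸·0.1182·3.890×10¹⁰.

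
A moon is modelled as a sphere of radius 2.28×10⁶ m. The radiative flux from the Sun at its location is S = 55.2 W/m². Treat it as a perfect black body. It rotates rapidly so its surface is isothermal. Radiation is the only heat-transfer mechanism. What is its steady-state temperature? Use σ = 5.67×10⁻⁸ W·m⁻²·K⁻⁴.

At equilibrium, absorbed power = emitted power.
Absorbing cross-section = πr² = 1.633×10¹³ m²; emitting surface = 4πr² = 6.533×10¹³ m² (ratio 4).
S·A_cross = εσ·A_surf·T⁴  ⇒  T⁴ = S/(4σ).
T⁴ = 1.00·55.2/(4·5.67×10⁻⁸) = 2.434×10⁸ K⁴.
T = (2.434×10⁸)^(1/4).

T ≈ 125 K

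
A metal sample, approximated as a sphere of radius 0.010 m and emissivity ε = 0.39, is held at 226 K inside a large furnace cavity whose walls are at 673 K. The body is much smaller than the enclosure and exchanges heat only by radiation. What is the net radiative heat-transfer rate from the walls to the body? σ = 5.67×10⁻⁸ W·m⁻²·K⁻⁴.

For a small grey body in a large enclosure: P_net = εσA(T_body⁴ − T_wall⁴).
A = 4πr² = 0.001257 m²; T_body⁴ − T_wall⁴ = 2.609×10⁹ − 2.051×10¹¹ = -2.025×10¹¹ K⁴.
|P_net| = 0.39·5.67×10⁻⁸·0.001257·2.025×10¹¹.

P_net ≈ 5.63 W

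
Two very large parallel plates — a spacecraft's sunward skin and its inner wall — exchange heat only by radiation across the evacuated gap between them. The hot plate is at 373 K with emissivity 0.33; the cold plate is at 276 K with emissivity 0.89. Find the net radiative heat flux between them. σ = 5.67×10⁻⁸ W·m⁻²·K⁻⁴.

q ≈ 244 W/m²

For two infinite grey parallel plates, q = σ(T₁⁴ − T₂⁴)/(1/ε₁ + 1/ε₂ − 1).
T₁⁴ − T₂⁴ = 1.936×10¹⁰ − 5.803×10⁹ = 1.355×10¹⁰ K⁴.
1/ε₁ + 1/ε₂ − 1 = 3.030 + 1.124 − 1 = 3.154.
q = 5.67×10⁻⁸ × 1.355×10¹⁰ / 3.154.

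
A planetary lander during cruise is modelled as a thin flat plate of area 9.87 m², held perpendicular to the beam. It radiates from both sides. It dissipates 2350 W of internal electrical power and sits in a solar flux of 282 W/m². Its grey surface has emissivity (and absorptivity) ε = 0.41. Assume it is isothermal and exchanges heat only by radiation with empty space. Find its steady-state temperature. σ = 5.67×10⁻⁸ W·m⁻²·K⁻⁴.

T ≈ 295 K

At steady state, absorbed solar power + internal power = radiated power.
Absorbed: α·S·A_cross = 0.41·282·9.870 = 1141 W (cross-section A).
Total input = 1141 + 2350 = 3491 W.
Radiated: εσ·A_surf·T⁴ with A_surf = 2A = 19.74 m².
T⁴ = 3491/(0.41·5.67×10⁻⁸·19.74) = 7.608×10⁹ K⁴.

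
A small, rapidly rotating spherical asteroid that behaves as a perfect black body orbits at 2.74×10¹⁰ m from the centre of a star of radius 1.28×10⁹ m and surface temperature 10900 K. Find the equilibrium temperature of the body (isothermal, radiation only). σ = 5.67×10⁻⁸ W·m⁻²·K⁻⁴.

T ≈ 1670 K

The star's surface emits σT_*⁴; at distance d the flux is S = σT_*⁴(R_*/d)².
S = 5.67×10⁻⁸·(10900)⁴·(1.28×10⁹/2.74×10¹⁰)² = 1.747×10⁶ W/m².
For an isothermal sphere T⁴ = (1−a)S/(4σ) = 7.701×10¹² K⁴.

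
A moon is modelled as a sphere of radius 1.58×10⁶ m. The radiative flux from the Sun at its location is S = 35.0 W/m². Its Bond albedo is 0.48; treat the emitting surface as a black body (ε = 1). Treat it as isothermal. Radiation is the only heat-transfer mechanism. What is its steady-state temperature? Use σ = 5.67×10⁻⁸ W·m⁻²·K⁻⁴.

T ≈ 94.6 K

At equilibrium, absorbed power = emitted power.
Absorbing cross-section = πr² = 7.843×10¹² m²; emitting surface = 4πr² = 3.137×10¹³ m² (ratio 4).
(1−a)S·A_cross = εσ·A_surf·T⁴  ⇒  T⁴ = (1−a)S/(4σ).
T⁴ = 0.520·35.0/(4·5.67×10⁻⁸) = 8.025×10⁷ K⁴.
T = (8.025×10⁷)^(1/4).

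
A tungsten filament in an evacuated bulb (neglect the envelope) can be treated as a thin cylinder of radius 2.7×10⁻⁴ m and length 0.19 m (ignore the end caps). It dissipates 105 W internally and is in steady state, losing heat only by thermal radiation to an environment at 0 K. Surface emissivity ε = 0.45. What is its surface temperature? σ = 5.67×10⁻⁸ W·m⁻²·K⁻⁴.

Steady state: internal power = radiated power, P = εσA T⁴.
Radiating area A = 2πrL = 3.223×10⁻⁴ m².
T⁴ = P/(εσA) = 105/(0.45·5.67×10⁻⁸·3.223×10⁻⁴) = 1.277×10¹³ K⁴.
T = (1.277×10¹³)^(1/4).

T ≈ 1890 K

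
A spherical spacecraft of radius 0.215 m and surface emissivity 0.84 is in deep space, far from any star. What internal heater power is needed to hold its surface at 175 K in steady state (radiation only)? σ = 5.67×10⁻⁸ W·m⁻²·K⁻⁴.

P = εσ·4πr²·T⁴.
4πr² = 0.5809 m²; T⁴ = 9.379×10⁸ K⁴.
P = 0.84·5.67×10⁻⁸·0.5809·9.379×10⁸.

P ≈ 25.9 W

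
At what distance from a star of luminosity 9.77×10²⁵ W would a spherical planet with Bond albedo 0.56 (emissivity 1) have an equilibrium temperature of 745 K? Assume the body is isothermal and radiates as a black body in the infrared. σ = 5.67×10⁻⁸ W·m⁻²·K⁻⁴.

For an isothermal black-emitting sphere, (1−a)S·πr² = σ·4πr²·T⁴ ⇒ S = 4σT⁴/(1−a).
S = 4·5.67×10⁻⁸·(745)⁴/0.440 = 1.588×10⁵ W/m².
Flux falls as S = L/(4πd²), so d = √(L/(4πS)) = √(9.77×10²⁵/(4π·1.588×10⁵)).

d ≈ 7.00×10⁹ m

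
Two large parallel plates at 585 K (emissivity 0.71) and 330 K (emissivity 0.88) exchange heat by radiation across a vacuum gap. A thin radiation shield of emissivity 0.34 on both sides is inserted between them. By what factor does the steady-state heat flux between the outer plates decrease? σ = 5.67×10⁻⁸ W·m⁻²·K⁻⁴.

factor ≈ 4.16

Without shield: q₀ = σΔ(T⁴)/(1/ε₁+1/ε₂−1) with denominator 1.545.
With shield the two gaps are in series; the resistances add: (1/ε₁+1/ε_s−1)+(1/ε_s+1/ε₂−1) = 3.350+3.078 = 6.427.
Heat-flux ratio q₀/q = 6.427/1.545.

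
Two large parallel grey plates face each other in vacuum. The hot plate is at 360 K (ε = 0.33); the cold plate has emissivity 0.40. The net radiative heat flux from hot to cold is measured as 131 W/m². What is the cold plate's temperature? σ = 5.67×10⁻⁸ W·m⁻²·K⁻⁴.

T₂ ≈ 282 K

q = σ(T₁⁴ − T₂⁴)/(1/ε₁ + 1/ε₂ − 1); denominator = 4.530.
T₂⁴ = T₁⁴ − q·(1/ε₁+1/ε₂−1)/σ = 1.680×10¹⁰ − 131·4.530/5.67×10⁻⁸
    = 6.329×10⁹ K⁴.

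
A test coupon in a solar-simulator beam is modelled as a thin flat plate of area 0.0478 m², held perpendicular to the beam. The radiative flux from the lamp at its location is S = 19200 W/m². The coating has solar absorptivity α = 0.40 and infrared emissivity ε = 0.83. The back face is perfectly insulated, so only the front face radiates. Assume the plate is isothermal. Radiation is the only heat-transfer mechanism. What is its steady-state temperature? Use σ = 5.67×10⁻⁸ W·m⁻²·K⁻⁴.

T ≈ 636 K

At equilibrium, absorbed power = emitted power.
Absorbing cross-section = A = 0.04780 m²; emitting surface = A = 0.04780 m² (ratio 1).
αS·A_cross = εσ·A_surf·T⁴  ⇒  T⁴ = αS/(ε·1σ).
T⁴ = 0.400·19200/(0.83·1·5.67×10⁻⁸) = 1.632×10¹¹ K⁴.
T = (1.632×10¹¹)^(1/4).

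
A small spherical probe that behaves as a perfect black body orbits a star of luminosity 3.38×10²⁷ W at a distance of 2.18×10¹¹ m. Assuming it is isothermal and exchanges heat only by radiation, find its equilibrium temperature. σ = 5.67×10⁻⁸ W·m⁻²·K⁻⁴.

First find the stellar flux at distance d: S = L/(4πd²) = 3.38×10²⁷/(4π·(2.18×10¹¹)²) = 5660 W/m².
For an isothermal sphere, absorbed (1−a)S·πr² = emitted σ·4πr²·T⁴, so T⁴ = (1−a)S/(4σ).
T⁴ = 1.00·5660/(4·5.67×10⁻⁸) = 2.495×10¹⁰ K⁴.

T ≈ 397 K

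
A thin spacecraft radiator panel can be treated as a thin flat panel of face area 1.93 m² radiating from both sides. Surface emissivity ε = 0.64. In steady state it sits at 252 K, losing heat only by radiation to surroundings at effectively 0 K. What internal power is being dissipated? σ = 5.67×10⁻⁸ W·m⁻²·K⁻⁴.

P ≈ 565 W

Steady state: P = εσA T⁴.
A = 2·1.93 = 3.860 m²; T⁴ = (252)⁴ = 4.033×10⁹ K⁴.
P = 0.64 × 5.67×10⁻⁸ × 3.860 × 4.033×10⁹.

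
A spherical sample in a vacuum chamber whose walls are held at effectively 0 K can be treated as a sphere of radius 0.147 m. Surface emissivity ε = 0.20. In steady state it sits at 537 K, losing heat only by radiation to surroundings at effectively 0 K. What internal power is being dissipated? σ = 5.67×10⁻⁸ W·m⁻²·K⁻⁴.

Steady state: P = εσA T⁴.
A = 4πr² = 0.2715 m²; T⁴ = (537)⁴ = 8.316×10¹⁰ K⁴.
P = 0.20 × 5.67×10⁻⁸ × 0.2715 × 8.316×10¹⁰.

P ≈ 256 W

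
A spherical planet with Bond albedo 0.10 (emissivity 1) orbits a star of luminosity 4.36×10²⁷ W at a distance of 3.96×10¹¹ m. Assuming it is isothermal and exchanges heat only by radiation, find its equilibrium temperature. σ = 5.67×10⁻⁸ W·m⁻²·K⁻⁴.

T ≈ 306 K

First find the stellar flux at distance d: S = L/(4πd²) = 4.36×10²⁷/(4π·(3.96×10¹¹)²) = 2213 W/m².
For an isothermal sphere, absorbed (1−a)S·πr² = emitted σ·4πr²·T⁴, so T⁴ = (1−a)S/(4σ).
T⁴ = 0.900·2213/(4·5.67×10⁻⁸) = 8.780×10⁹ K⁴.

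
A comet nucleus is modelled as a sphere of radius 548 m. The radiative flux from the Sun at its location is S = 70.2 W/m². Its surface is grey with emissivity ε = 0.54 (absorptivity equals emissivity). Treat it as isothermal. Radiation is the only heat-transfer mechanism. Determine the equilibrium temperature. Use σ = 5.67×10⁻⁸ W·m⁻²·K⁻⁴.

T ≈ 133 K

At equilibrium, absorbed power = emitted power.
Absorbing cross-section = πr² = 9.434×10⁵ m²; emitting surface = 4πr² = 3.774×10⁶ m² (ratio 4).
εS·A_cross = εσ·A_surf·T⁴  ⇒  T⁴ = S/(4σ)   (ε cancels).
T⁴ = 70.2/(4·5.67×10⁻⁸) = 3.095×10⁸ K⁴.
T = (3.095×10⁸)^(1/4).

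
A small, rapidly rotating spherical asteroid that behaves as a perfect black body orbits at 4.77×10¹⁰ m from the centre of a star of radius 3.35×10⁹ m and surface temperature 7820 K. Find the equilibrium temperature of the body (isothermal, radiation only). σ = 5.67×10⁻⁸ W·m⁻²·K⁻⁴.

The star's surface emits σT_*⁴; at distance d the flux is S = σT_*⁴(R_*/d)².
S = 5.67×10⁻⁸·(7820)⁴·(3.35×10⁹/4.77×10¹⁰)² = 1.046×10⁶ W/m².
For an isothermal sphere T⁴ = (1−a)S/(4σ) = 4.611×10¹² K⁴.

T ≈ 1470 K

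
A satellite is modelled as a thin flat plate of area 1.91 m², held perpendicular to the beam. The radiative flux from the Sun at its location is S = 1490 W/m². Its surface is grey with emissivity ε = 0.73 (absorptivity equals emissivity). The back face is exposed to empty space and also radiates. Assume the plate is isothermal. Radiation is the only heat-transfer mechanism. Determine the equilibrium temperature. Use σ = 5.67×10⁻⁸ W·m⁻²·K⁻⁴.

T ≈ 339 K

At equilibrium, absorbed power = emitted power.
Absorbing cross-section = A = 1.910 m²; emitting surface = 2A = 3.820 m² (ratio 2).
εS·A_cross = εσ·A_surf·T⁴  ⇒  T⁴ = S/(2σ)   (ε cancels).
T⁴ = 1490/(2·5.67×10⁻⁸) = 1.314×10¹⁰ K⁴.
T = (1.314×10¹⁰)^(1/4).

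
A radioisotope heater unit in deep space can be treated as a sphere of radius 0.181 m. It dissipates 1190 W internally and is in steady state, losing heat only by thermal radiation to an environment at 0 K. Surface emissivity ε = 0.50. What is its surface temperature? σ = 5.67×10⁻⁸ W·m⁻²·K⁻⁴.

T ≈ 565 K

Steady state: internal power = radiated power, P = εσA T⁴.
Radiating area A = 4πr² = 0.4117 m².
T⁴ = P/(εσA) = 1190/(0.50·5.67×10⁻⁸·0.4117) = 1.020×10¹¹ K⁴.
T = (1.020×10¹¹)^(1/4).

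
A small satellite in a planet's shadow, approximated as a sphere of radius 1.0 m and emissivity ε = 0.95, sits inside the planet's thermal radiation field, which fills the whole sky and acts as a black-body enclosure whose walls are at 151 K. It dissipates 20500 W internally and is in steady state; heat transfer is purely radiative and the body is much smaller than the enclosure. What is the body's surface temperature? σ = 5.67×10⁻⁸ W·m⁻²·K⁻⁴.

For a small grey body in a large enclosure, net radiated power = εσA(T⁴ − T_w⁴).
Steady state: P = εσA(T⁴ − T_w⁴) with A = 4πr² = 12.57 m².
T⁴ = P/(εσA) + T_w⁴ = 20500/(0.95·5.67×10⁻⁸·12.57) + (151)⁴
    = 3.029×10¹⁰ + 5.199×10⁸ = 3.081×10¹⁰ K⁴.

T ≈ 419 K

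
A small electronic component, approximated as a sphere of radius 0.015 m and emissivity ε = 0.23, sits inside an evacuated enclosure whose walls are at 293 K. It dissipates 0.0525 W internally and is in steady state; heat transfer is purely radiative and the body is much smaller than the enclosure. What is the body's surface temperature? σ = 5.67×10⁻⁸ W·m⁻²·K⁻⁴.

For a small grey body in a large enclosure, net radiated power = εσA(T⁴ − T_w⁴).
Steady state: P = εσA(T⁴ − T_w⁴) with A = 4πr² = 0.002827 m².
T⁴ = P/(εσA) + T_w⁴ = 0.0525/(0.23·5.67×10⁻⁸·0.002827) + (293)⁴
    = 1.424×10⁹ + 7.370×10⁹ = 8.794×10⁹ K⁴.

T ≈ 306 K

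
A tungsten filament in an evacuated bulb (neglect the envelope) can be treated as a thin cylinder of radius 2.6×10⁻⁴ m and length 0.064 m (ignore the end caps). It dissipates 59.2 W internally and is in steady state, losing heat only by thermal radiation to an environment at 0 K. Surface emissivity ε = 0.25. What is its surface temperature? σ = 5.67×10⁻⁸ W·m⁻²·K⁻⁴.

T ≈ 2510 K

Steady state: internal power = radiated power, P = εσA T⁴.
Radiating area A = 2πrL = 1.046×10⁻⁴ m².
T⁴ = P/(εσA) = 59.2/(0.25·5.67×10⁻⁸·1.046×10⁻⁴) = 3.995×10¹³ K⁴.
T = (3.995×10¹³)^(1/4).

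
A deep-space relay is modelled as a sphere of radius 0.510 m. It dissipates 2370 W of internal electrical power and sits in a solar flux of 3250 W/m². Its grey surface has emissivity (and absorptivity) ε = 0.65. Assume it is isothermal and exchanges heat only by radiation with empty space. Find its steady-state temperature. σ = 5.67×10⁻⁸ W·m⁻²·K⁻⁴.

T ≈ 429 K

At steady state, absorbed solar power + internal power = radiated power.
Absorbed: α·S·A_cross = 0.65·3250·0.8171 = 1726 W (cross-section πr²).
Total input = 1726 + 2370 = 4096 W.
Radiated: εσ·A_surf·T⁴ with A_surf = 4πr² = 3.269 m².
T⁴ = 4096/(0.65·5.67×10⁻⁸·3.269) = 3.400×10¹⁰ K⁴.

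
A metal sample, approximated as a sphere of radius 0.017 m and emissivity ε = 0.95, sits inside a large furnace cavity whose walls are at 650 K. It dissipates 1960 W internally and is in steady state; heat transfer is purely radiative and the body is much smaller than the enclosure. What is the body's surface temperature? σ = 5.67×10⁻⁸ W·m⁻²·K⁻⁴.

For a small grey body in a large enclosure, net radiated power = εσA(T⁴ − T_w⁴).
Steady state: P = εσA(T⁴ − T_w⁴) with A = 4πr² = 0.003632 m².
T⁴ = P/(εσA) + T_w⁴ = 1960/(0.95·5.67×10⁻⁸·0.003632) + (650)⁴
    = 1.002×10¹³ + 1.785×10¹¹ = 1.020×10¹³ K⁴.

T ≈ 1790 K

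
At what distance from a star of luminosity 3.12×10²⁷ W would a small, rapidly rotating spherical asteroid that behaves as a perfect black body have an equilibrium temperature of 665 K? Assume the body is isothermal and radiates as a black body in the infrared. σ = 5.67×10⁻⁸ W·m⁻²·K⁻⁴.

d ≈ 7.48×10¹⁰ m

For an isothermal black-emitting sphere, (1−a)S·πr² = σ·4πr²·T⁴ ⇒ S = 4σT⁴/(1−a).
S = 4·5.67×10⁻⁸·(665)⁴/1.00 = 44350 W/m².
Flux falls as S = L/(4πd²), so d = √(L/(4πS)) = √(3.12×10²⁷/(4π·44350)).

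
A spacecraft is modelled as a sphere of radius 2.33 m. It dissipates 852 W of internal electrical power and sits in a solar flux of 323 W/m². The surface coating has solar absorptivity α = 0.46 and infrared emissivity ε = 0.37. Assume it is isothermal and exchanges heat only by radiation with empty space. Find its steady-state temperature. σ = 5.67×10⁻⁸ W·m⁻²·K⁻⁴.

At steady state, absorbed solar power + internal power = radiated power.
Absorbed: α·S·A_cross = 0.46·323·17.06 = 2534 W (cross-section πr²).
Total input = 2534 + 852 = 3386 W.
Radiated: εσ·A_surf·T⁴ with A_surf = 4πr² = 68.22 m².
T⁴ = 3386/(0.37·5.67×10⁻⁸·68.22) = 2.366×10⁹ K⁴.

T ≈ 221 K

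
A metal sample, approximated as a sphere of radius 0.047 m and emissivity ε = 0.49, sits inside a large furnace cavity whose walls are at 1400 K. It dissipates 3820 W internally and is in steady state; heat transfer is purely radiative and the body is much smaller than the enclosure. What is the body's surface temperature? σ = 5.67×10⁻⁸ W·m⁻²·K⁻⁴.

T ≈ 1720 K

For a small grey body in a large enclosure, net radiated power = εσA(T⁴ − T_w⁴).
Steady state: P = εσA(T⁴ − T_w⁴) with A = 4πr² = 0.02776 m².
T⁴ = P/(εσA) + T_w⁴ = 3820/(0.49·5.67×10⁻⁸·0.02776) + (1400)⁴
    = 4.953×10¹² + 3.842×10¹² = 8.795×10¹² K⁴.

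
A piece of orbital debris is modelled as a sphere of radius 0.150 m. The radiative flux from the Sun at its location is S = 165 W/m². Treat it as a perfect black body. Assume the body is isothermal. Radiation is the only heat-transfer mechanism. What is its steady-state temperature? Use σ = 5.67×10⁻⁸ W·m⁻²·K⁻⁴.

T ≈ 164 K

At equilibrium, absorbed power = emitted power.
Absorbing cross-section = πr² = 0.07069 m²; emitting surface = 4πr² = 0.2827 m² (ratio 4).
S·A_cross = εσ·A_surf·T⁴  ⇒  T⁴ = S/(4σ).
T⁴ = 1.00·165/(4·5.67×10⁻⁸) = 7.275×10⁸ K⁴.
T = (7.275×10⁸)^(1/4).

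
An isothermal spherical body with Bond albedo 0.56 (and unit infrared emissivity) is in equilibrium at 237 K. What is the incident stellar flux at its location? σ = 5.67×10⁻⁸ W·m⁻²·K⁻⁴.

(1−a)S·πr² = σ·4πr²·T⁴ ⇒ S = 4σT⁴/(1−a).
S = 4·5.67×10⁻⁸·3.155×10⁹/0.440.

S ≈ 1630 W/m²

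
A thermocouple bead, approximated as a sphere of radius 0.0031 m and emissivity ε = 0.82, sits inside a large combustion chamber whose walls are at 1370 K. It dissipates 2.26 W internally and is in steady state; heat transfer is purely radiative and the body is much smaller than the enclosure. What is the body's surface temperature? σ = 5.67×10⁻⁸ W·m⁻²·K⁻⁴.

For a small grey body in a large enclosure, net radiated power = εσA(T⁴ − T_w⁴).
Steady state: P = εσA(T⁴ − T_w⁴) with A = 4πr² = 1.208×10⁻⁴ m².
T⁴ = P/(εσA) + T_w⁴ = 2.26/(0.82·5.67×10⁻⁸·1.208×10⁻⁴) + (1370)⁴
    = 4.025×10¹¹ + 3.523×10¹² = 3.925×10¹² K⁴.

T ≈ 1410 K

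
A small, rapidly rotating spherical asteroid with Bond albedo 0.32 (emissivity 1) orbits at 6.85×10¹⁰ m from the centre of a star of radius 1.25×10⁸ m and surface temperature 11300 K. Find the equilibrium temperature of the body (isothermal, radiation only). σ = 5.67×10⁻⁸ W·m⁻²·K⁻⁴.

T ≈ 310 K

The star's surface emits σT_*⁴; at distance d the flux is S = σT_*⁴(R_*/d)².
S = 5.67×10⁻⁸·(11300)⁴·(1.25×10⁸/6.85×10¹⁰)² = 3078 W/m².
For an isothermal sphere T⁴ = (1−a)S/(4σ) = 9.230×10⁹ K⁴.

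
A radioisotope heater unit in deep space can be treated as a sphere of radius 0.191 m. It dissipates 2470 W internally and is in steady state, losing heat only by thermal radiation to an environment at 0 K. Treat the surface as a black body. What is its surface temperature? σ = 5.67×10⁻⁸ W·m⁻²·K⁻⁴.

Steady state: internal power = radiated power, P = εσA T⁴.
Radiating area A = 4πr² = 0.4584 m².
T⁴ = P/(εσA) = 2470/(1.0·5.67×10⁻⁸·0.4584) = 9.502×10¹⁰ K⁴.
T = (9.502×10¹⁰)^(1/4).

T ≈ 555 K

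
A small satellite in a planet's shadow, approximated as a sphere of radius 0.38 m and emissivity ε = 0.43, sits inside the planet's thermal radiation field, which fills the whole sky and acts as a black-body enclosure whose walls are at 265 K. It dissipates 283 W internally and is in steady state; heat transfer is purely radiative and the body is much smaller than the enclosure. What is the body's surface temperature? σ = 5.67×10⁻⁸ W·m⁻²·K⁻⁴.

For a small grey body in a large enclosure, net radiated power = εσA(T⁴ − T_w⁴).
Steady state: P = εσA(T⁴ − T_w⁴) with A = 4πr² = 1.815 m².
T⁴ = P/(εσA) + T_w⁴ = 283/(0.43·5.67×10⁻⁸·1.815) + (265)⁴
    = 6.397×10⁹ + 4.932×10⁹ = 1.133×10¹⁰ K⁴.

T ≈ 326 K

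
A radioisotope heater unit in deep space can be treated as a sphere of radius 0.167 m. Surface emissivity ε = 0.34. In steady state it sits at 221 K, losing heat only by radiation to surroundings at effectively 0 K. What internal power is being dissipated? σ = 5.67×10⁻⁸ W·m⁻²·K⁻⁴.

Steady state: P = εσA T⁴.
A = 4πr² = 0.3505 m²; T⁴ = (221)⁴ = 2.385×10⁹ K⁴.
P = 0.34 × 5.67×10⁻⁸ × 0.3505 × 2.385×10⁹.

P ≈ 16.1 W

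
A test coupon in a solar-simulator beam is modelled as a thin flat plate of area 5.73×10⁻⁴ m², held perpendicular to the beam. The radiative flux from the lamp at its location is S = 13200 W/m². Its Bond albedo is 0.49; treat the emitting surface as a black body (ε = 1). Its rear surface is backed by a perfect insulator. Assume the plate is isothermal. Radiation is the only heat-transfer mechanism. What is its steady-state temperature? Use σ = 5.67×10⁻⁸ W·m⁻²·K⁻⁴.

At equilibrium, absorbed power = emitted power.
Absorbing cross-section = A = 5.730×10⁻⁴ m²; emitting surface = A = 5.730×10⁻⁴ m² (ratio 1).
(1−a)S·A_cross = εσ·A_surf·T⁴  ⇒  T⁴ = (1−a)S/(1σ).
T⁴ = 0.510·13200/(1·5.67×10⁻⁸) = 1.187×10¹¹ K⁴.
T = (1.187×10¹¹)^(1/4).

T ≈ 587 K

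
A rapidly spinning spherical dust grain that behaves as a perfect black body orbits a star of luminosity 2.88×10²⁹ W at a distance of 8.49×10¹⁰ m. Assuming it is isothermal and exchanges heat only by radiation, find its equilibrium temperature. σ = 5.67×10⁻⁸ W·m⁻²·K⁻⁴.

T ≈ 1940 K

First find the stellar flux at distance d: S = L/(4πd²) = 2.88×10²⁹/(4π·(8.49×10¹⁰)²) = 3.180×10⁶ W/m².
For an isothermal sphere, absorbed (1−a)S·πr² = emitted σ·4πr²·T⁴, so T⁴ = (1−a)S/(4σ).
T⁴ = 1.00·3.180×10⁶/(4·5.67×10⁻⁸) = 1.402×10¹³ K⁴.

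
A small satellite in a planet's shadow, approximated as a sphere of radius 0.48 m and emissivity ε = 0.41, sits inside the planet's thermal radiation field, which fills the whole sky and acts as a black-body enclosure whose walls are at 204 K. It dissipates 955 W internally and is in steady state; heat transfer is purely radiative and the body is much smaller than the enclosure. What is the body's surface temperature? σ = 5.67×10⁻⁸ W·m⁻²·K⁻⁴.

For a small grey body in a large enclosure, net radiated power = εσA(T⁴ − T_w⁴).
Steady state: P = εσA(T⁴ − T_w⁴) with A = 4πr² = 2.895 m².
T⁴ = P/(εσA) + T_w⁴ = 955/(0.41·5.67×10⁻⁸·2.895) + (204)⁴
    = 1.419×10¹⁰ + 1.732×10⁹ = 1.592×10¹⁰ K⁴.

T ≈ 355 K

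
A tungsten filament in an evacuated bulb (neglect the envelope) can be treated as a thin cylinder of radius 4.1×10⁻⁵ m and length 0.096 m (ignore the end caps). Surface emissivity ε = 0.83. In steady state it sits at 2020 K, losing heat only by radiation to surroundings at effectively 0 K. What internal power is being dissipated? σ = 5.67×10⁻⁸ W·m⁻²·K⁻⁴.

Steady state: P = εσA T⁴.
A = 2πrL = 2.473×10⁻⁵ m²; T⁴ = (2020)⁴ = 1.665×10¹³ K⁴.
P = 0.83 × 5.67×10⁻⁸ × 2.473×10⁻⁵ × 1.665×10¹³.

P ≈ 19.4 W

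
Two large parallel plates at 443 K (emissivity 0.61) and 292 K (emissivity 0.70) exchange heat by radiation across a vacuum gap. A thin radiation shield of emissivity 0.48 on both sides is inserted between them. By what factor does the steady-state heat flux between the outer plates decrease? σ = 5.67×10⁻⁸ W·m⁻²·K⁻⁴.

factor ≈ 2.53

Without shield: q₀ = σΔ(T⁴)/(1/ε₁+1/ε₂−1) with denominator 2.068.
With shield the two gaps are in series; the resistances add: (1/ε₁+1/ε_s−1)+(1/ε_s+1/ε₂−1) = 2.723+2.512 = 5.235.
Heat-flux ratio q₀/q = 5.235/2.068.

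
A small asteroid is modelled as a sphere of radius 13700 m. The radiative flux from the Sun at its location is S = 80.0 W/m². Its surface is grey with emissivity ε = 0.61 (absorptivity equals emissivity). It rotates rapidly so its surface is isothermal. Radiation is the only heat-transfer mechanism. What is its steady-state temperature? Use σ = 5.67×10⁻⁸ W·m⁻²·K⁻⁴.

T ≈ 137 K

At equilibrium, absorbed power = emitted power.
Absorbing cross-section = πr² = 5.896×10⁸ m²; emitting surface = 4πr² = 2.359×10⁹ m² (ratio 4).
εS·A_cross = εσ·A_surf·T⁴  ⇒  T⁴ = S/(4σ)   (ε cancels).
T⁴ = 80.0/(4·5.67×10⁻⁸) = 3.527×10⁸ K⁴.
T = (3.527×10⁸)^(1/4).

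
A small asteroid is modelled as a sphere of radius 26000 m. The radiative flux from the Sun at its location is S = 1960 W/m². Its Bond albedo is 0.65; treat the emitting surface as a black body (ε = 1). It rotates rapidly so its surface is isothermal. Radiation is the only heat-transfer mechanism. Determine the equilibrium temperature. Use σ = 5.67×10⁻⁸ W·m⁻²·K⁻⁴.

T ≈ 235 K

At equilibrium, absorbed power = emitted power.
Absorbing cross-section = πr² = 2.124×10⁹ m²; emitting surface = 4πr² = 8.495×10⁹ m² (ratio 4).
(1−a)S·A_cross = εσ·A_surf·T⁴  ⇒  T⁴ = (1−a)S/(4σ).
T⁴ = 0.350·1960/(4·5.67×10⁻⁸) = 3.025×10⁹ K⁴.
T = (3.025×10⁹)^(1/4).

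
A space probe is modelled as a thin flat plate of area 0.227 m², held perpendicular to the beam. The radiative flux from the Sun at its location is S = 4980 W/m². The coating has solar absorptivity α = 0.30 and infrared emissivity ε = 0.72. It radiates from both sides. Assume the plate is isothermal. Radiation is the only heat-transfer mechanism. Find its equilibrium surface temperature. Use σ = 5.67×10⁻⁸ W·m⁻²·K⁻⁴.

At equilibrium, absorbed power = emitted power.
Absorbing cross-section = A = 0.2270 m²; emitting surface = 2A = 0.4540 m² (ratio 2).
αS·A_cross = εσ·A_surf·T⁴  ⇒  T⁴ = αS/(ε·2σ).
T⁴ = 0.300·4980/(0.72·2·5.67×10⁻⁸) = 1.830×10¹⁰ K⁴.
T = (1.830×10¹⁰)^(1/4).

T ≈ 368 K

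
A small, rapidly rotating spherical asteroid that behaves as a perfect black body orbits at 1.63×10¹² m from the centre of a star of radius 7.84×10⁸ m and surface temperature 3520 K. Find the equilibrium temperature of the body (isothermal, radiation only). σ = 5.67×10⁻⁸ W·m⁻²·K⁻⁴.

The star's surface emits σT_*⁴; at distance d the flux is S = σT_*⁴(R_*/d)².
S = 5.67×10⁻⁸·(3520)⁴·(7.84×10⁸/1.63×10¹²)² = 2.014 W/m².
For an isothermal sphere T⁴ = (1−a)S/(4σ) = 8.879×10⁶ K⁴.

T ≈ 54.6 K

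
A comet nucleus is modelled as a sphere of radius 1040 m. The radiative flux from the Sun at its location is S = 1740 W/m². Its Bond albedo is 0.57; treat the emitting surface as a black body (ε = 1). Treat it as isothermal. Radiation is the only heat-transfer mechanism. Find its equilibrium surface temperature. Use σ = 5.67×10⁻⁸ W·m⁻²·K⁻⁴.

At equilibrium, absorbed power = emitted power.
Absorbing cross-section = πr² = 3.398×10⁶ m²; emitting surface = 4πr² = 1.359×10⁷ m² (ratio 4).
(1−a)S·A_cross = εσ·A_surf·T⁴  ⇒  T⁴ = (1−a)S/(4σ).
T⁴ = 0.430·1740/(4·5.67×10⁻⁸) = 3.299×10⁹ K⁴.
T = (3.299×10⁹)^(1/4).

T ≈ 240 K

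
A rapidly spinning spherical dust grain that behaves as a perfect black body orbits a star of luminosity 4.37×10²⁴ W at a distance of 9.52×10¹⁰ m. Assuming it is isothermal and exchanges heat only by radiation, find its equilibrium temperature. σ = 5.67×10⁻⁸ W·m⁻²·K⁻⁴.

T ≈ 114 K

First find the stellar flux at distance d: S = L/(4πd²) = 4.37×10²⁴/(4π·(9.52×10¹⁰)²) = 38.37 W/m².
For an isothermal sphere, absorbed (1−a)S·πr² = emitted σ·4πr²·T⁴, so T⁴ = (1−a)S/(4σ).
T⁴ = 1.00·38.37/(4·5.67×10⁻⁸) = 1.692×10⁸ K⁴.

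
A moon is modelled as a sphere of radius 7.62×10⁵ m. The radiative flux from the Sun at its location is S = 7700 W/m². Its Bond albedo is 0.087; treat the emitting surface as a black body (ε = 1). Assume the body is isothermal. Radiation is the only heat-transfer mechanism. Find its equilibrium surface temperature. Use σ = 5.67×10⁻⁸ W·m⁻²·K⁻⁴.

At equilibrium, absorbed power = emitted power.
Absorbing cross-section = πr² = 1.824×10¹² m²; emitting surface = 4πr² = 7.297×10¹² m² (ratio 4).
(1−a)S·A_cross = εσ·A_surf·T⁴  ⇒  T⁴ = (1−a)S/(4σ).
T⁴ = 0.913·7700/(4·5.67×10⁻⁸) = 3.100×10¹⁰ K⁴.
T = (3.100×10¹⁰)^(1/4).

T ≈ 420 K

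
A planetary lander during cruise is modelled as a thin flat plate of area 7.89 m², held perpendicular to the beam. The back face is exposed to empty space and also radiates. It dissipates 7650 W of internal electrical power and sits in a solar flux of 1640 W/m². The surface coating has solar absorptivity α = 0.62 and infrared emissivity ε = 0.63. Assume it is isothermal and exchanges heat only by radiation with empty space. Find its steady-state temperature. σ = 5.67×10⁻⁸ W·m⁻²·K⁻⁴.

T ≈ 408 K

At steady state, absorbed solar power + internal power = radiated power.
Absorbed: α·S·A_cross = 0.62·1640·7.890 = 8023 W (cross-section A).
Total input = 8023 + 7650 = 15670 W.
Radiated: εσ·A_surf·T⁴ with A_surf = 2A = 15.78 m².
T⁴ = 15670/(0.63·5.67×10⁻⁸·15.78) = 2.780×10¹⁰ K⁴.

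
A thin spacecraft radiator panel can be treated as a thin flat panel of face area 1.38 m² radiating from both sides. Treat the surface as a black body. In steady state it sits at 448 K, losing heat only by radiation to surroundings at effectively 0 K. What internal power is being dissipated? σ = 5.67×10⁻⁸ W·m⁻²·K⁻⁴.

Steady state: P = εσA T⁴.
A = 2·1.38 = 2.760 m²; T⁴ = (448)⁴ = 4.028×10¹⁰ K⁴.
P = 1.0 × 5.67×10⁻⁸ × 2.760 × 4.028×10¹⁰.

P ≈ 6300 W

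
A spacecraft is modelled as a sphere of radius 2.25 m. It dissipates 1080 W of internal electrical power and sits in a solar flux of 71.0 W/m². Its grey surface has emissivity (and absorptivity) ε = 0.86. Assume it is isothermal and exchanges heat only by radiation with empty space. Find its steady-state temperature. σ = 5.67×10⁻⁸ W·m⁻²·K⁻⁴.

T ≈ 160 K

At steady state, absorbed solar power + internal power = radiated power.
Absorbed: α·S·A_cross = 0.86·71.0·15.90 = 971.1 W (cross-section πr²).
Total input = 971.1 + 1080 = 2051 W.
Radiated: εσ·A_surf·T⁴ with A_surf = 4πr² = 63.62 m².
T⁴ = 2051/(0.86·5.67×10⁻⁸·63.62) = 6.612×10⁸ K⁴.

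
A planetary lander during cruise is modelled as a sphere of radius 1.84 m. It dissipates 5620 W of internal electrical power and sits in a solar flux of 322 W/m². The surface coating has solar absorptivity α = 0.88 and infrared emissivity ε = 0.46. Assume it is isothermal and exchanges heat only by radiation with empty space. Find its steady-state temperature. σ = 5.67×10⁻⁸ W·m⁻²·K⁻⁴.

At steady state, absorbed solar power + internal power = radiated power.
Absorbed: α·S·A_cross = 0.88·322·10.64 = 3014 W (cross-section πr²).
Total input = 3014 + 5620 = 8634 W.
Radiated: εσ·A_surf·T⁴ with A_surf = 4πr² = 42.54 m².
T⁴ = 8634/(0.46·5.67×10⁻⁸·42.54) = 7.781×10⁹ K⁴.

T ≈ 297 K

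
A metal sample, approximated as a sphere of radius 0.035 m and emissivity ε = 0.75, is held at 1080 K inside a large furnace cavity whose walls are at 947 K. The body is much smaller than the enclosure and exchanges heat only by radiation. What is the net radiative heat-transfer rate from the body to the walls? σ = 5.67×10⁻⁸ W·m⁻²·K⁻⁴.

For a small grey body in a large enclosure: P_net = εσA(T_body⁴ − T_wall⁴).
A = 4πr² = 0.01539 m²; T_body⁴ − T_wall⁴ = 1.360×10¹² − 8.043×10¹¹ = 5.562×10¹¹ K⁴.
|P_net| = 0.75·5.67×10⁻⁸·0.01539·5.562×10¹¹.

P_net ≈ 364 W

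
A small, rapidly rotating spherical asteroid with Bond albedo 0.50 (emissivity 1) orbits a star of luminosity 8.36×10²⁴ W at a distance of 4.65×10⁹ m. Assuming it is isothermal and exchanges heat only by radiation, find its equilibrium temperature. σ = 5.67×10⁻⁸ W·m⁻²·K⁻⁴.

T ≈ 510 K

First find the stellar flux at distance d: S = L/(4πd²) = 8.36×10²⁴/(4π·(4.65×10⁹)²) = 30770 W/m².
For an isothermal sphere, absorbed (1−a)S·πr² = emitted σ·4πr²·T⁴, so T⁴ = (1−a)S/(4σ).
T⁴ = 0.500·30770/(4·5.67×10⁻⁸) = 6.783×10¹⁰ K⁴.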